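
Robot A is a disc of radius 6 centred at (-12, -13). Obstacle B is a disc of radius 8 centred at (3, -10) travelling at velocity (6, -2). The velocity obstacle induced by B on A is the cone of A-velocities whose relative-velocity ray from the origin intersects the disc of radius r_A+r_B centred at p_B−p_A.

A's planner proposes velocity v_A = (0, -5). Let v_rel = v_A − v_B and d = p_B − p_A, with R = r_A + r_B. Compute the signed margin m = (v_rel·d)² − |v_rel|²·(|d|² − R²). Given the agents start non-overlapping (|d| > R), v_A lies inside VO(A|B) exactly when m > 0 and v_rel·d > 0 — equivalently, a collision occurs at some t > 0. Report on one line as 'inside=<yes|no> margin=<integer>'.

d = (15, 3),  |d|² = 234;  R = 6+8 = 14,  c = 234−14² = 38
v_rel = (-6, -3),  |v_rel|² = 45;  v_rel·d = (-6)·(15) + (-3)·(3) = -99
45·t² + 198·t + 38 = 0  ⇒  m = (-99)² − 45·38 = 8091
m = 8091 > 0,  v_rel·d = -99 < 0  ⇒  outside

inside=no margin=8091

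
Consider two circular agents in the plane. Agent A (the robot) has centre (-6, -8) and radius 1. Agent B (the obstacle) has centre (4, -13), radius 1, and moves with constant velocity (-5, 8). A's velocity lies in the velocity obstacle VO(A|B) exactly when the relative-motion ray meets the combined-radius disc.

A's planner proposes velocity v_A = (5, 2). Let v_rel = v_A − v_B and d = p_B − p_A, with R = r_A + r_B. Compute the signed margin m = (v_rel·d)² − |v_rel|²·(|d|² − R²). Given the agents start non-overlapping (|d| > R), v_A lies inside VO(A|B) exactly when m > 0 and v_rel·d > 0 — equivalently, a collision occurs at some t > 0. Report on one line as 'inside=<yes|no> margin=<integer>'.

d = (10, -5),  |d|² = 125;  R = 1+1 = 2,  c = 125−2² = 121
v_rel = (10, -6),  |v_rel|² = 136;  v_rel·d = (10)·(10) + (-6)·(-5) = 130
136·t² − 260·t + 121 = 0  ⇒  m = 130² − 136·121 = 444
m = 444 > 0,  v_rel·d = 130 > 0  ⇒  inside

inside=yes margin=444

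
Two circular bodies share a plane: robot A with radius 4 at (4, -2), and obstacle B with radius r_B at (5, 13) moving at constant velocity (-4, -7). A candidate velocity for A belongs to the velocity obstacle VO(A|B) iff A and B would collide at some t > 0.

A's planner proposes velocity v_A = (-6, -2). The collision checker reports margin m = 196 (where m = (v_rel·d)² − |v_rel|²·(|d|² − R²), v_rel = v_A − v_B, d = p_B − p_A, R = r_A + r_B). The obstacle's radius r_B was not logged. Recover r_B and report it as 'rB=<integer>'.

m = 196
d = (1, 15);  v_rel = (-2, 5),  |v_rel|² = 29
v_rel×d = (-2)·(15) − (5)·(1) = -35
since m = R²·29 − (-35)²:  R² = (1225 + 196) / 29 = 49
R = √49 = 7  ⇒  r_B = 7 − 4 = 3

rB=3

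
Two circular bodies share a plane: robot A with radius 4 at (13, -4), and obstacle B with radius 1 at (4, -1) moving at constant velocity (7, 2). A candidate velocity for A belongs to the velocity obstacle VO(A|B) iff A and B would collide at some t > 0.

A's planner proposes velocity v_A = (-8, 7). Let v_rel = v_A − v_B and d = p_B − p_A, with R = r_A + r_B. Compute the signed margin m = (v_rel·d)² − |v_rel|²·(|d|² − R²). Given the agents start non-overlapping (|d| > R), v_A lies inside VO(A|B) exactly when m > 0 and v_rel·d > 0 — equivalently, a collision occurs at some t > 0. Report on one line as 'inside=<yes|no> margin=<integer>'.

d = (-9, 3),  |d|² = 90;  R = 4+1 = 5,  c = 90−5² = 65
v_rel = (-15, 5),  |v_rel|² = 250;  v_rel·d = (-15)·(-9) + (5)·(3) = 150
250·t² − 300·t + 65 = 0  ⇒  m = 150² − 250·65 = 6250
m = 6250 > 0,  v_rel·d = 150 > 0  ⇒  inside

inside=yes margin=6250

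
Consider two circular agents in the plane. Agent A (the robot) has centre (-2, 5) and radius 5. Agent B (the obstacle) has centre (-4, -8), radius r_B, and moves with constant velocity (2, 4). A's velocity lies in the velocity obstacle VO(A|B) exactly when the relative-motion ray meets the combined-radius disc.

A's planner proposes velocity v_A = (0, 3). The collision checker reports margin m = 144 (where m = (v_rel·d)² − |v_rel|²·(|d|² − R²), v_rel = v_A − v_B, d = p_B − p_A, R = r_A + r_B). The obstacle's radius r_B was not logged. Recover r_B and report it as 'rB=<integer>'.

m = 144
d = (-2, -13);  v_rel = (-2, -1),  |v_rel|² = 5
v_rel×d = (-2)·(-13) − (-1)·(-2) = 24
since m = R²·5 − 24²:  R² = (576 + 144) / 5 = 144
R = √144 = 12  ⇒  r_B = 12 − 5 = 7

rB=7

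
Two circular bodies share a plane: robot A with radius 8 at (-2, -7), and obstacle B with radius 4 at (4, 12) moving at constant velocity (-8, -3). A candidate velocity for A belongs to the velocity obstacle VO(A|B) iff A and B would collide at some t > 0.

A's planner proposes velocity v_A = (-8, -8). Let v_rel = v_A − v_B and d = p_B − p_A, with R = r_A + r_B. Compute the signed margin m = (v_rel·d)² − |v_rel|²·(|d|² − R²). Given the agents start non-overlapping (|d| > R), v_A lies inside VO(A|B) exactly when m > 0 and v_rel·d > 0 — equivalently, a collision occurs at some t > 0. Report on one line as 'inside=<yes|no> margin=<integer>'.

d = (6, 19),  |d|² = 397;  R = 8+4 = 12,  c = 397−12² = 253
v_rel = (0, -5),  |v_rel|² = 25;  v_rel·d = (0)·(6) + (-5)·(19) = -95
25·t² + 190·t + 253 = 0  ⇒  m = (-95)² − 25·253 = 2700
m = 2700 > 0,  v_rel·d = -95 < 0  ⇒  outside

inside=no margin=2700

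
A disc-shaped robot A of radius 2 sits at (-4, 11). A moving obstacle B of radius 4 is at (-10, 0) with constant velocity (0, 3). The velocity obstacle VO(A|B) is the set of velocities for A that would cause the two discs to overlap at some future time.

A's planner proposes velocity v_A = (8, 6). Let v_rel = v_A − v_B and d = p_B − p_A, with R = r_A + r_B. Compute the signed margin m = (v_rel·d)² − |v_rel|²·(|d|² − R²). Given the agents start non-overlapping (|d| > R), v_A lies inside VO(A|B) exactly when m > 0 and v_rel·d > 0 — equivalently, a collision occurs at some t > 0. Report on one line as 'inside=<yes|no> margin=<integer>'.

d = (-6, -11),  |d|² = 157;  R = 2+4 = 6,  c = 157−6² = 121
v_rel = (8, 3),  |v_rel|² = 73;  v_rel·d = (8)·(-6) + (3)·(-11) = -81
73·t² + 162·t + 121 = 0  ⇒  m = (-81)² − 73·121 = -2272
m = -2272 < 0,  v_rel·d = -81 < 0  ⇒  outside

inside=no margin=-2272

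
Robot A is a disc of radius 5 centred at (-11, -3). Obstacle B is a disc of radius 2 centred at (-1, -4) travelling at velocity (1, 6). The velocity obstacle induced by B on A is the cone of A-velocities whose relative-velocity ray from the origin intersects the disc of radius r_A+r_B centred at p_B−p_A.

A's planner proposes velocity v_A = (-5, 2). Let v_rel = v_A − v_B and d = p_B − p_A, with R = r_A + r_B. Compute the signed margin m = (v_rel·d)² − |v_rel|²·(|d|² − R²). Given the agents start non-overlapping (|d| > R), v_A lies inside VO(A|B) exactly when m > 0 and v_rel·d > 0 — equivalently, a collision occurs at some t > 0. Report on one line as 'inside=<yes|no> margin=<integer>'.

d = (10, -1),  |d|² = 101;  R = 5+2 = 7,  c = 101−7² = 52
v_rel = (-6, -4),  |v_rel|² = 52;  v_rel·d = (-6)·(10) + (-4)·(-1) = -56
52·t² + 112·t + 52 = 0  ⇒  m = (-56)² − 52·52 = 432
m = 432 > 0,  v_rel·d = -56 < 0  ⇒  outside

inside=no margin=432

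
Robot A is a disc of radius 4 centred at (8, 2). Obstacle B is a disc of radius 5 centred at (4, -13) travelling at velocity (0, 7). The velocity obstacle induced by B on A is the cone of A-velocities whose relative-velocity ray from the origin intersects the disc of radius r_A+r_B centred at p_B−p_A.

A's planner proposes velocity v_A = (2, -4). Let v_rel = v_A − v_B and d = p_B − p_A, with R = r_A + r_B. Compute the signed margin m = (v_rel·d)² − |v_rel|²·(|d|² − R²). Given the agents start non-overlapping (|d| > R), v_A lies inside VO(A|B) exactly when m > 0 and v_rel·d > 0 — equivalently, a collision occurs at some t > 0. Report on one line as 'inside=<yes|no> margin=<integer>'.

d = (-4, -15),  |d|² = 241;  R = 4+5 = 9,  c = 241−9² = 160
v_rel = (2, -11),  |v_rel|² = 125;  v_rel·d = (2)·(-4) + (-11)·(-15) = 157
125·t² − 314·t + 160 = 0  ⇒  m = 157² − 125·160 = 4649
m = 4649 > 0,  v_rel·d = 157 > 0  ⇒  inside

inside=yes margin=4649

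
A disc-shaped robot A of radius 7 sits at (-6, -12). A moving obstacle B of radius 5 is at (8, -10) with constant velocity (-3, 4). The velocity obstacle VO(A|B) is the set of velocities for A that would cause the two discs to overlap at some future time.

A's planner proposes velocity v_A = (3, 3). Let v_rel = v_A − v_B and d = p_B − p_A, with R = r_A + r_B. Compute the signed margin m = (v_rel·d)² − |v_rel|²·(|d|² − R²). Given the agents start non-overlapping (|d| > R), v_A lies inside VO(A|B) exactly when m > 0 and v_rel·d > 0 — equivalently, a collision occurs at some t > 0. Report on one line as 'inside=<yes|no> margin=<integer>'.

d = (14, 2),  |d|² = 200;  R = 7+5 = 12,  c = 200−12² = 56
v_rel = (6, -1),  |v_rel|² = 37;  v_rel·d = (6)·(14) + (-1)·(2) = 82
37·t² − 164·t + 56 = 0  ⇒  m = 82² − 37·56 = 4652
m = 4652 > 0,  v_rel·d = 82 > 0  ⇒  inside

inside=yes margin=4652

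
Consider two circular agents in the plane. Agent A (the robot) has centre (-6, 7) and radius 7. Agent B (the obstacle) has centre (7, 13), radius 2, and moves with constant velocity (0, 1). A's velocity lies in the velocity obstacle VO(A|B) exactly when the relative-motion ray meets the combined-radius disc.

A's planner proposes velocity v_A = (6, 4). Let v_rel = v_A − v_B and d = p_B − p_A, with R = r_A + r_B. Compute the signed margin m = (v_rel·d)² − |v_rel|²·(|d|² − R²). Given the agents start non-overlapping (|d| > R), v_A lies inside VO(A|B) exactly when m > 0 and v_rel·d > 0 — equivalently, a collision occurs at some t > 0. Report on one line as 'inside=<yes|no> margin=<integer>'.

d = (13, 6),  |d|² = 205;  R = 7+2 = 9,  c = 205−9² = 124
v_rel = (6, 3),  |v_rel|² = 45;  v_rel·d = (6)·(13) + (3)·(6) = 96
45·t² − 192·t + 124 = 0  ⇒  m = 96² − 45·124 = 3636
m = 3636 > 0,  v_rel·d = 96 > 0  ⇒  inside

inside=yes margin=3636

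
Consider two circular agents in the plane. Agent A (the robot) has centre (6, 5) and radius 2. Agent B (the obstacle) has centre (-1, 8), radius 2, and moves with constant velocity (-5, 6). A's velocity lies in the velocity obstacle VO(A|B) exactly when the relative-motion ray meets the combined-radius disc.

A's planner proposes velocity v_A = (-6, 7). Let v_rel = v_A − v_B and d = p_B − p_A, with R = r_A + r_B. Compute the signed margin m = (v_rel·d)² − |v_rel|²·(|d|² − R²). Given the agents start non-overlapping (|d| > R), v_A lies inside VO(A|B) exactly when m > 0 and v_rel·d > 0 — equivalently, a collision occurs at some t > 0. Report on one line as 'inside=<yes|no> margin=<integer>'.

d = (-7, 3),  |d|² = 58;  R = 2+2 = 4,  c = 58−4² = 42
v_rel = (-1, 1),  |v_rel|² = 2;  v_rel·d = (-1)·(-7) + (1)·(3) = 10
2·t² − 20·t + 42 = 0  ⇒  m = 10² − 2·42 = 16
m = 16 > 0,  v_rel·d = 10 > 0  ⇒  inside

inside=yes margin=16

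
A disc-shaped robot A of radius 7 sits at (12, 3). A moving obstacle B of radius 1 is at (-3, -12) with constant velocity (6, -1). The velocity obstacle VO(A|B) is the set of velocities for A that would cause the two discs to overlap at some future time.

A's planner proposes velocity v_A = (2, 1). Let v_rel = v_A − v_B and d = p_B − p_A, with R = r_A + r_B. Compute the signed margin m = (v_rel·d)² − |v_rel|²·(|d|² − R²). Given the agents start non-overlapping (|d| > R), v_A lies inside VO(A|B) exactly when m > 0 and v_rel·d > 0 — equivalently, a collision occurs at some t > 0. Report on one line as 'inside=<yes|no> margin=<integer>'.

d = (-15, -15),  |d|² = 450;  R = 7+1 = 8,  c = 450−8² = 386
v_rel = (-4, 2),  |v_rel|² = 20;  v_rel·d = (-4)·(-15) + (2)·(-15) = 30
20·t² − 60·t + 386 = 0  ⇒  m = 30² − 20·386 = -6820
m = -6820 < 0,  v_rel·d = 30 > 0  ⇒  outside

inside=no margin=-6820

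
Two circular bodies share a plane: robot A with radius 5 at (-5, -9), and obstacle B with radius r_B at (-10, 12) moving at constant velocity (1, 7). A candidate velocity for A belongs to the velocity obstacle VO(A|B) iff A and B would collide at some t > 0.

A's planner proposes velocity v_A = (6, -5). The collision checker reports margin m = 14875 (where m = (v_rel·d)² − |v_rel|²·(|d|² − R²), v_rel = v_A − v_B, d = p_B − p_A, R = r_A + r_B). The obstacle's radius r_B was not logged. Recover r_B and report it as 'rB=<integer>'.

m = 14875
d = (-5, 21);  v_rel = (5, -12),  |v_rel|² = 169
v_rel×d = (5)·(21) − (-12)·(-5) = 45
since m = R²·169 − 45²:  R² = (2025 + 14875) / 169 = 100
R = √100 = 10  ⇒  r_B = 10 − 5 = 5

rB=5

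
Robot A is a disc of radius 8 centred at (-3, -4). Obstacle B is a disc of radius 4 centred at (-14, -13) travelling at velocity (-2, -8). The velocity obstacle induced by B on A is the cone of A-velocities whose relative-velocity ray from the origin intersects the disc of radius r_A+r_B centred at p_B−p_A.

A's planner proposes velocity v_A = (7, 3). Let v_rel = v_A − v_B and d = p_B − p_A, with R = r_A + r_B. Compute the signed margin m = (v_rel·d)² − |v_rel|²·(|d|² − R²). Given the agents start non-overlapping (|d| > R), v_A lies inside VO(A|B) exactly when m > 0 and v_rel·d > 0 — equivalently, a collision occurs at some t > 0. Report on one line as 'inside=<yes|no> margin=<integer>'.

d = (-11, -9),  |d|² = 202;  R = 8+4 = 12,  c = 202−12² = 58
v_rel = (9, 11),  |v_rel|² = 202;  v_rel·d = (9)·(-11) + (11)·(-9) = -198
202·t² + 396·t + 58 = 0  ⇒  m = (-198)² − 202·58 = 27488
m = 27488 > 0,  v_rel·d = -198 < 0  ⇒  outside

inside=no margin=27488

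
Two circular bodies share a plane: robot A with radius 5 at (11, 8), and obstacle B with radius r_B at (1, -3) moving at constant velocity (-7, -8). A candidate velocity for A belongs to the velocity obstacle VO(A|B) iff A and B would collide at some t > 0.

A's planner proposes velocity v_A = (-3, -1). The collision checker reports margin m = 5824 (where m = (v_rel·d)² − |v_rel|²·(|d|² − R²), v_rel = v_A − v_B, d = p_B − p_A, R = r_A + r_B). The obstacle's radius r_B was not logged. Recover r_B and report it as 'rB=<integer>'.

m = 5824
d = (-10, -11);  v_rel = (4, 7),  |v_rel|² = 65
v_rel×d = (4)·(-11) − (7)·(-10) = 26
since m = R²·65 − 26²:  R² = (676 + 5824) / 65 = 100
R = √100 = 10  ⇒  r_B = 10 − 5 = 5

rB=5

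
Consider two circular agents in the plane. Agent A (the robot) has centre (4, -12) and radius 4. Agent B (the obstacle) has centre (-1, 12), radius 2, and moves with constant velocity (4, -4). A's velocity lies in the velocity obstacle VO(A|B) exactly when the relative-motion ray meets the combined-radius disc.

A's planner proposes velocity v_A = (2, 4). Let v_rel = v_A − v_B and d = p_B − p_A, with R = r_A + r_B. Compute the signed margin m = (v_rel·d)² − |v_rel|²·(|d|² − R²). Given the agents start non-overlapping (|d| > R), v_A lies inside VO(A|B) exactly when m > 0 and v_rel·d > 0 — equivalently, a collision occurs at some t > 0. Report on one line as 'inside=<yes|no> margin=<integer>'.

d = (-5, 24),  |d|² = 601;  R = 4+2 = 6,  c = 601−6² = 565
v_rel = (-2, 8),  |v_rel|² = 68;  v_rel·d = (-2)·(-5) + (8)·(24) = 202
68·t² − 404·t + 565 = 0  ⇒  m = 202² − 68·565 = 2384
m = 2384 > 0,  v_rel·d = 202 > 0  ⇒  inside

inside=yes margin=2384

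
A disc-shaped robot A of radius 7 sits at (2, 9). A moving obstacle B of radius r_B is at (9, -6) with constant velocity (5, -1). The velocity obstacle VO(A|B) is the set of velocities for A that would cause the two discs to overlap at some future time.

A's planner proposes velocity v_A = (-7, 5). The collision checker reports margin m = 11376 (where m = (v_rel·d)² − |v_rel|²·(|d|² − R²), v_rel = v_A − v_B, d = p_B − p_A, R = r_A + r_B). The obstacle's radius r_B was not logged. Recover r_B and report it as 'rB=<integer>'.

m = 11376
d = (7, -15);  v_rel = (-12, 6),  |v_rel|² = 180
v_rel×d = (-12)·(-15) − (6)·(7) = 138
since m = R²·180 − 138²:  R² = (19044 + 11376) / 180 = 169
R = √169 = 13  ⇒  r_B = 13 − 7 = 6

rB=6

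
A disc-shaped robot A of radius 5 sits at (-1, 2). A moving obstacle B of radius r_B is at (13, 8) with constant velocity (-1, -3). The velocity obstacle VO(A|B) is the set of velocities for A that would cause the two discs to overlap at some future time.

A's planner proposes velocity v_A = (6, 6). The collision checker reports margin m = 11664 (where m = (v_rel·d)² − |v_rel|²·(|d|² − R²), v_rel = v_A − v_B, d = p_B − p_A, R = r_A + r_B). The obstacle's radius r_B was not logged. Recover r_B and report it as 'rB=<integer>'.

m = 11664
d = (14, 6);  v_rel = (7, 9),  |v_rel|² = 130
v_rel×d = (7)·(6) − (9)·(14) = -84
since m = R²·130 − (-84)²:  R² = (7056 + 11664) / 130 = 144
R = √144 = 12  ⇒  r_B = 12 − 5 = 7

rB=7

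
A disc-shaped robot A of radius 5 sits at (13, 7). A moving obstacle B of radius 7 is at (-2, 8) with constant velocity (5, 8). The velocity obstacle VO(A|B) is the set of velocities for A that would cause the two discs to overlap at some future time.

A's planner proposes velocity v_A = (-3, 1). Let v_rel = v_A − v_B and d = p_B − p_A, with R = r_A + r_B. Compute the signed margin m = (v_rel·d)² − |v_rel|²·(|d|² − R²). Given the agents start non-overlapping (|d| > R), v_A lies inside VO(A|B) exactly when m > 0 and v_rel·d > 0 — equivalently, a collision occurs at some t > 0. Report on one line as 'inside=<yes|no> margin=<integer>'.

d = (-15, 1),  |d|² = 226;  R = 5+7 = 12,  c = 226−12² = 82
v_rel = (-8, -7),  |v_rel|² = 113;  v_rel·d = (-8)·(-15) + (-7)·(1) = 113
113·t² − 226·t + 82 = 0  ⇒  m = 113² − 113·82 = 3503
m = 3503 > 0,  v_rel·d = 113 > 0  ⇒  inside

inside=yes margin=3503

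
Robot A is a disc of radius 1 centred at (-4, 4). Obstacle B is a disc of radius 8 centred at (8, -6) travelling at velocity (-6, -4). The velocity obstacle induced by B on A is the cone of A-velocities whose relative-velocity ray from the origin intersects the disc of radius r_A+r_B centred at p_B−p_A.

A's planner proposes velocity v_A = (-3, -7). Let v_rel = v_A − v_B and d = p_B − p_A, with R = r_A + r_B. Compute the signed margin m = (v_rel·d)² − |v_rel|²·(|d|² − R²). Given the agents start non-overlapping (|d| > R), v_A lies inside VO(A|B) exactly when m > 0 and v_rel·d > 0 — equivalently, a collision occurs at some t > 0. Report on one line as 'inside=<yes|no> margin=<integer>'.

d = (12, -10),  |d|² = 244;  R = 1+8 = 9,  c = 244−9² = 163
v_rel = (3, -3),  |v_rel|² = 18;  v_rel·d = (3)·(12) + (-3)·(-10) = 66
18·t² − 132·t + 163 = 0  ⇒  m = 66² − 18·163 = 1422
m = 1422 > 0,  v_rel·d = 66 > 0  ⇒  inside

inside=yes margin=1422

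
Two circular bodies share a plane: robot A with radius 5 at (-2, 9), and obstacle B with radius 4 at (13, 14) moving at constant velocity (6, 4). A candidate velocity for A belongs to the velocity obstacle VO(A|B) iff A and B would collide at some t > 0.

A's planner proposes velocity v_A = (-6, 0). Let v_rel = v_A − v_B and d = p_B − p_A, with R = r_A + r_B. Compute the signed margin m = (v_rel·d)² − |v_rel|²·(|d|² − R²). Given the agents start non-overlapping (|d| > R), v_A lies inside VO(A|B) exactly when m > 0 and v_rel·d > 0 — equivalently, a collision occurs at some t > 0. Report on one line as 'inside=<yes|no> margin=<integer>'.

d = (15, 5),  |d|² = 250;  R = 5+4 = 9,  c = 250−9² = 169
v_rel = (-12, -4),  |v_rel|² = 160;  v_rel·d = (-12)·(15) + (-4)·(5) = -200
160·t² + 400·t + 169 = 0  ⇒  m = (-200)² − 160·169 = 12960
m = 12960 > 0,  v_rel·d = -200 < 0  ⇒  outside

inside=no margin=12960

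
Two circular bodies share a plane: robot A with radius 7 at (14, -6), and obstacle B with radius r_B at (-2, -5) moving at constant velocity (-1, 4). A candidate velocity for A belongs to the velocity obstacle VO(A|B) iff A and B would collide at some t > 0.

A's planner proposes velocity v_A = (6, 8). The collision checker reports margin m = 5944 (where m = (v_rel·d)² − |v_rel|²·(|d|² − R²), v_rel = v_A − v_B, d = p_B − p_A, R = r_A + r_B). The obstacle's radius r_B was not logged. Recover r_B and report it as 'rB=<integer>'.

m = 5944
d = (-16, 1);  v_rel = (7, 4),  |v_rel|² = 65
v_rel×d = (7)·(1) − (4)·(-16) = 71
since m = R²·65 − 71²:  R² = (5041 + 5944) / 65 = 169
R = √169 = 13  ⇒  r_B = 13 − 7 = 6

rB=6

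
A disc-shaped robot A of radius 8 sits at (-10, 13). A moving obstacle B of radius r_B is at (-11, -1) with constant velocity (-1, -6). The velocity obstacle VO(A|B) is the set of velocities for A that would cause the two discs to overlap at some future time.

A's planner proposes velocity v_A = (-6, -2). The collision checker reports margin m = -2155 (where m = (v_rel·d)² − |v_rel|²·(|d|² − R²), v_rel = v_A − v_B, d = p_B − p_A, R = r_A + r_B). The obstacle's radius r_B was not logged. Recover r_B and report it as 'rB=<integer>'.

m = -2155
d = (-1, -14);  v_rel = (-5, 4),  |v_rel|² = 41
v_rel×d = (-5)·(-14) − (4)·(-1) = 74
since m = R²·41 − 74²:  R² = (5476 + -2155) / 41 = 81
R = √81 = 9  ⇒  r_B = 9 − 8 = 1

rB=1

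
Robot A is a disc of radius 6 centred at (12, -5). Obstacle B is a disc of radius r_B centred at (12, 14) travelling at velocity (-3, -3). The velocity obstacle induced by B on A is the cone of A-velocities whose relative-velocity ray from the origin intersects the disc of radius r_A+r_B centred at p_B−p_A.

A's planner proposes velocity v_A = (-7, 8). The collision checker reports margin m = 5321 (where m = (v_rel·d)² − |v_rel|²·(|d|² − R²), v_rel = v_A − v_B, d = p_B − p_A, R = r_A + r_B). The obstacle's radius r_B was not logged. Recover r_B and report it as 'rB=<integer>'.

m = 5321
d = (0, 19);  v_rel = (-4, 11),  |v_rel|² = 137
v_rel×d = (-4)·(19) − (11)·(0) = -76
since m = R²·137 − (-76)²:  R² = (5776 + 5321) / 137 = 81
R = √81 = 9  ⇒  r_B = 9 − 6 = 3

rB=3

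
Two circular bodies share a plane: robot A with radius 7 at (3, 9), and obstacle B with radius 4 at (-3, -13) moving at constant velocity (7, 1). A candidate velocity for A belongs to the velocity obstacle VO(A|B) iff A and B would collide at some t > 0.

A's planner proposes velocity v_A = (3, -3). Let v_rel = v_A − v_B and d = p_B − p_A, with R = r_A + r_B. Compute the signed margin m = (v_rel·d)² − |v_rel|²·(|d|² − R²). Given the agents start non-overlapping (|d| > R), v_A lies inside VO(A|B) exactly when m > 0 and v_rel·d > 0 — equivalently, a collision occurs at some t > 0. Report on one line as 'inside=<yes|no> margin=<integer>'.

d = (-6, -22),  |d|² = 520;  R = 7+4 = 11,  c = 520−11² = 399
v_rel = (-4, -4),  |v_rel|² = 32;  v_rel·d = (-4)·(-6) + (-4)·(-22) = 112
32·t² − 224·t + 399 = 0  ⇒  m = 112² − 32·399 = -224
m = -224 < 0,  v_rel·d = 112 > 0  ⇒  outside

inside=no margin=-224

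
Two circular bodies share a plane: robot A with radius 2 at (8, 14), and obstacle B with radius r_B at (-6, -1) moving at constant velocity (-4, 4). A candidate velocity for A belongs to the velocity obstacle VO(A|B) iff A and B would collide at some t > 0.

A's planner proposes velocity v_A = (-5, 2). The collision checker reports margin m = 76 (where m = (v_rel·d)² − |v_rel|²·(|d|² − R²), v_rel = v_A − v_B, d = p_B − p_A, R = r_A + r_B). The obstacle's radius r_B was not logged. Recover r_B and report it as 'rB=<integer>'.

m = 76
d = (-14, -15);  v_rel = (-1, -2),  |v_rel|² = 5
v_rel×d = (-1)·(-15) − (-2)·(-14) = -13
since m = R²·5 − (-13)²:  R² = (169 + 76) / 5 = 49
R = √49 = 7  ⇒  r_B = 7 − 2 = 5

rB=5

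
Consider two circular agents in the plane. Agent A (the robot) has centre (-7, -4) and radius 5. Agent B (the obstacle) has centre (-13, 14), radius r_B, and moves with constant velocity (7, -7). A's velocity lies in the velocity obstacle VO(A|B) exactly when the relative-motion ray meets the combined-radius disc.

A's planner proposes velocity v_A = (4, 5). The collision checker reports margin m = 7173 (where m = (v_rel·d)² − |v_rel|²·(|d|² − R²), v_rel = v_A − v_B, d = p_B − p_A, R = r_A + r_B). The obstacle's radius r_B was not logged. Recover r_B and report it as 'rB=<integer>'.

m = 7173
d = (-6, 18);  v_rel = (-3, 12),  |v_rel|² = 153
v_rel×d = (-3)·(18) − (12)·(-6) = 18
since m = R²·153 − 18²:  R² = (324 + 7173) / 153 = 49
R = √49 = 7  ⇒  r_B = 7 − 5 = 2

rB=2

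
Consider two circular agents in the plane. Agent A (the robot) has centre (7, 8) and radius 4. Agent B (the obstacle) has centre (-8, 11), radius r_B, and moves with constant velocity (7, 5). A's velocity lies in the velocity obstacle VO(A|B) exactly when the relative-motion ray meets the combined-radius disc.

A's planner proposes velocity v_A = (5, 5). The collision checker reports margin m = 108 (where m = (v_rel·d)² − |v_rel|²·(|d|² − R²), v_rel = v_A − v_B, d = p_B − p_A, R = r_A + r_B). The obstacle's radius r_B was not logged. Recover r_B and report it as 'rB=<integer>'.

m = 108
d = (-15, 3);  v_rel = (-2, 0),  |v_rel|² = 4
v_rel×d = (-2)·(3) − (0)·(-15) = -6
since m = R²·4 − (-6)²:  R² = (36 + 108) / 4 = 36
R = √36 = 6  ⇒  r_B = 6 − 4 = 2

rB=2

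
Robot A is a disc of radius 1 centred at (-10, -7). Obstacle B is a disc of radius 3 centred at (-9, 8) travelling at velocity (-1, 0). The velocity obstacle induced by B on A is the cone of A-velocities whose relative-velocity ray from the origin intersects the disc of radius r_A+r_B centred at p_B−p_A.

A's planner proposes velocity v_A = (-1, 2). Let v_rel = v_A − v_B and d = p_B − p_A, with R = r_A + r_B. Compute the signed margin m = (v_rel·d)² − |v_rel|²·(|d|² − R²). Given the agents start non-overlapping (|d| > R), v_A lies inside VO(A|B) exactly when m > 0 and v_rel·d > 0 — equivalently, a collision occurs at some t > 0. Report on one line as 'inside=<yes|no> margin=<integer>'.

d = (1, 15),  |d|² = 226;  R = 1+3 = 4,  c = 226−4² = 210
v_rel = (0, 2),  |v_rel|² = 4;  v_rel·d = (0)·(1) + (2)·(15) = 30
4·t² − 60·t + 210 = 0  ⇒  m = 30² − 4·210 = 60
m = 60 > 0,  v_rel·d = 30 > 0  ⇒  inside

inside=yes margin=60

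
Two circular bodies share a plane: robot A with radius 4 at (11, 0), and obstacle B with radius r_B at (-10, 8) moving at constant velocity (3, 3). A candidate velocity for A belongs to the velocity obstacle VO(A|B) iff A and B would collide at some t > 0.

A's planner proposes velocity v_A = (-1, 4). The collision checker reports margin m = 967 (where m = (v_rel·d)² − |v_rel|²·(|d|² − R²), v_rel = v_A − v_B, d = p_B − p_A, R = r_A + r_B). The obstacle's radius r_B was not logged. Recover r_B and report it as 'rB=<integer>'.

m = 967
d = (-21, 8);  v_rel = (-4, 1),  |v_rel|² = 17
v_rel×d = (-4)·(8) − (1)·(-21) = -11
since m = R²·17 − (-11)²:  R² = (121 + 967) / 17 = 64
R = √64 = 8  ⇒  r_B = 8 − 4 = 4

rB=4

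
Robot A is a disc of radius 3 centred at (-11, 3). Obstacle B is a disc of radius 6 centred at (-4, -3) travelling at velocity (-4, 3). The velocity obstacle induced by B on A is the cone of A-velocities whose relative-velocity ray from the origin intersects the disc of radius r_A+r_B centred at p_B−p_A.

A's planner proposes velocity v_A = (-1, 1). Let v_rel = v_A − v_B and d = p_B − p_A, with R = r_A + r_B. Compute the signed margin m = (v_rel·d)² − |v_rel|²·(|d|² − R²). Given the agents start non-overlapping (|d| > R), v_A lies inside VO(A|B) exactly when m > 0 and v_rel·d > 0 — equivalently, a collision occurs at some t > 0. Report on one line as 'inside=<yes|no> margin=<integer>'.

d = (7, -6),  |d|² = 85;  R = 3+6 = 9,  c = 85−9² = 4
v_rel = (3, -2),  |v_rel|² = 13;  v_rel·d = (3)·(7) + (-2)·(-6) = 33
13·t² − 66·t + 4 = 0  ⇒  m = 33² − 13·4 = 1037
m = 1037 > 0,  v_rel·d = 33 > 0  ⇒  inside

inside=yes margin=1037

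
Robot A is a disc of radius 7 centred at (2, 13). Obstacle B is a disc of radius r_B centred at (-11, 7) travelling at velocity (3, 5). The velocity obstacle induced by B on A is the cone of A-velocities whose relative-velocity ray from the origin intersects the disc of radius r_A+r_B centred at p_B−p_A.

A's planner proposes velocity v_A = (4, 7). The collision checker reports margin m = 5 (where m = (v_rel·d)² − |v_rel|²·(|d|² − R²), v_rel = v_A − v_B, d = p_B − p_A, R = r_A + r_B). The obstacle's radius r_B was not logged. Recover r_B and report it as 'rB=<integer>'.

m = 5
d = (-13, -6);  v_rel = (1, 2),  |v_rel|² = 5
v_rel×d = (1)·(-6) − (2)·(-13) = 20
since m = R²·5 − 20²:  R² = (400 + 5) / 5 = 81
R = √81 = 9  ⇒  r_B = 9 − 7 = 2

rB=2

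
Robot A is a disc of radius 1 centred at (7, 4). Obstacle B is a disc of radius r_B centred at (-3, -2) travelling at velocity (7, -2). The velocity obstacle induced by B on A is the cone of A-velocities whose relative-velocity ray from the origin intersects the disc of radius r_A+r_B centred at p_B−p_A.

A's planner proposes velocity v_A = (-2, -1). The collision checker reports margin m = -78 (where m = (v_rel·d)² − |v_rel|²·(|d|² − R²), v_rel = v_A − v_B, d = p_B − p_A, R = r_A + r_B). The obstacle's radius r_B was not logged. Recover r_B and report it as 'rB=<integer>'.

m = -78
d = (-10, -6);  v_rel = (-9, 1),  |v_rel|² = 82
v_rel×d = (-9)·(-6) − (1)·(-10) = 64
since m = R²·82 − 64²:  R² = (4096 + -78) / 82 = 49
R = √49 = 7  ⇒  r_B = 7 − 1 = 6

rB=6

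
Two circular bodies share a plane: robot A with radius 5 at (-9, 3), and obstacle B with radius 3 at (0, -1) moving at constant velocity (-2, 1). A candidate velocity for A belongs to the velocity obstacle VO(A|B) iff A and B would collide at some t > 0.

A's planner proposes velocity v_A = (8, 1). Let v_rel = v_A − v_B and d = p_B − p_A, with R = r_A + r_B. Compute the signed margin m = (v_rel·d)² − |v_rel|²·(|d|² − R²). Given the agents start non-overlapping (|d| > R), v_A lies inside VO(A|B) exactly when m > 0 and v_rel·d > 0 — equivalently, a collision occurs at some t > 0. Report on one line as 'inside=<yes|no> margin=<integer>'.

d = (9, -4),  |d|² = 97;  R = 5+3 = 8,  c = 97−8² = 33
v_rel = (10, 0),  |v_rel|² = 100;  v_rel·d = (10)·(9) + (0)·(-4) = 90
100·t² − 180·t + 33 = 0  ⇒  m = 90² − 100·33 = 4800
m = 4800 > 0,  v_rel·d = 90 > 0  ⇒  inside

inside=yes margin=4800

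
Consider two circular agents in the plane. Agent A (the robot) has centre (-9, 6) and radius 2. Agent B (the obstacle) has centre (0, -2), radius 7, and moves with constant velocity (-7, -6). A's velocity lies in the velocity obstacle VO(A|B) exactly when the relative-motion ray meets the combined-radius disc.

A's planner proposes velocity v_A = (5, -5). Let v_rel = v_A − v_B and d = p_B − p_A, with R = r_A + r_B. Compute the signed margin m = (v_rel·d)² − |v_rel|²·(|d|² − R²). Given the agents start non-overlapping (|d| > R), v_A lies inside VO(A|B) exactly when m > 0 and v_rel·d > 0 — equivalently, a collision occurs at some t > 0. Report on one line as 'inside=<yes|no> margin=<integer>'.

d = (9, -8),  |d|² = 145;  R = 2+7 = 9,  c = 145−9² = 64
v_rel = (12, 1),  |v_rel|² = 145;  v_rel·d = (12)·(9) + (1)·(-8) = 100
145·t² − 200·t + 64 = 0  ⇒  m = 100² − 145·64 = 720
m = 720 > 0,  v_rel·d = 100 > 0  ⇒  inside

inside=yes margin=720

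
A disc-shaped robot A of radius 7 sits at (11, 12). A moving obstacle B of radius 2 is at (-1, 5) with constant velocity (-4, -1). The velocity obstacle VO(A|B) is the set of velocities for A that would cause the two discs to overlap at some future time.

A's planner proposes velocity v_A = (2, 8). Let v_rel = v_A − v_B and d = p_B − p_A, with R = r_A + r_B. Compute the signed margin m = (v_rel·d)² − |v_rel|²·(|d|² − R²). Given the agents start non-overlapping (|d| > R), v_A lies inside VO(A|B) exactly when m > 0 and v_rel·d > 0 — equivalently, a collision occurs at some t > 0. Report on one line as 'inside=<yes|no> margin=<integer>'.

d = (-12, -7),  |d|² = 193;  R = 7+2 = 9,  c = 193−9² = 112
v_rel = (6, 9),  |v_rel|² = 117;  v_rel·d = (6)·(-12) + (9)·(-7) = -135
117·t² + 270·t + 112 = 0  ⇒  m = (-135)² − 117·112 = 5121
m = 5121 > 0,  v_rel·d = -135 < 0  ⇒  outside

inside=no margin=5121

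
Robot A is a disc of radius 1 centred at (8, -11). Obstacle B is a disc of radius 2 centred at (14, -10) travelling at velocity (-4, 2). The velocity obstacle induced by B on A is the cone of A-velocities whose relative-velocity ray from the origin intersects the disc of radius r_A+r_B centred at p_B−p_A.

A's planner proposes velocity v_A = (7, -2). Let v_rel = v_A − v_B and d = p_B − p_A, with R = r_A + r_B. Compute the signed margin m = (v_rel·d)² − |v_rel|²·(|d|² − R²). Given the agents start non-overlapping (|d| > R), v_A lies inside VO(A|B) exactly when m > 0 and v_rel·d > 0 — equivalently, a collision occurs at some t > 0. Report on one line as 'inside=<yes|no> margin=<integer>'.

d = (6, 1),  |d|² = 37;  R = 1+2 = 3,  c = 37−3² = 28
v_rel = (11, -4),  |v_rel|² = 137;  v_rel·d = (11)·(6) + (-4)·(1) = 62
137·t² − 124·t + 28 = 0  ⇒  m = 62² − 137·28 = 8
m = 8 > 0,  v_rel·d = 62 > 0  ⇒  inside

inside=yes margin=8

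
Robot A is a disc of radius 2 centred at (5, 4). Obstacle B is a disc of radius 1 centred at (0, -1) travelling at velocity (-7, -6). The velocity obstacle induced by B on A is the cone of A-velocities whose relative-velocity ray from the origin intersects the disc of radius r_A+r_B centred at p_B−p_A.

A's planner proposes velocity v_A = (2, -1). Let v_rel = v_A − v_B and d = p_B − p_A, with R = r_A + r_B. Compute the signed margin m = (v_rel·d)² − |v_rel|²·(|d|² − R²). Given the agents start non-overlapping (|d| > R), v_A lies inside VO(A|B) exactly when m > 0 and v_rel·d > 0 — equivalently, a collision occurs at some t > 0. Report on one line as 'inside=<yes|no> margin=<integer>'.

d = (-5, -5),  |d|² = 50;  R = 2+1 = 3,  c = 50−3² = 41
v_rel = (9, 5),  |v_rel|² = 106;  v_rel·d = (9)·(-5) + (5)·(-5) = -70
106·t² + 140·t + 41 = 0  ⇒  m = (-70)² − 106·41 = 554
m = 554 > 0,  v_rel·d = -70 < 0  ⇒  outside

inside=no margin=554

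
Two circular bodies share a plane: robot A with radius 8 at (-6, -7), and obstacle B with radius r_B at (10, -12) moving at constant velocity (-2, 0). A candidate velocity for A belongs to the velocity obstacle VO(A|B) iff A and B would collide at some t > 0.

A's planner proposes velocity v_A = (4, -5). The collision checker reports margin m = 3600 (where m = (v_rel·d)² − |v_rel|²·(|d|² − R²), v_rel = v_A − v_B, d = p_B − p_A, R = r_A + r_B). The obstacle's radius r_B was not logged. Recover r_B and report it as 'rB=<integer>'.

m = 3600
d = (16, -5);  v_rel = (6, -5),  |v_rel|² = 61
v_rel×d = (6)·(-5) − (-5)·(16) = 50
since m = R²·61 − 50²:  R² = (2500 + 3600) / 61 = 100
R = √100 = 10  ⇒  r_B = 10 − 8 = 2

rB=2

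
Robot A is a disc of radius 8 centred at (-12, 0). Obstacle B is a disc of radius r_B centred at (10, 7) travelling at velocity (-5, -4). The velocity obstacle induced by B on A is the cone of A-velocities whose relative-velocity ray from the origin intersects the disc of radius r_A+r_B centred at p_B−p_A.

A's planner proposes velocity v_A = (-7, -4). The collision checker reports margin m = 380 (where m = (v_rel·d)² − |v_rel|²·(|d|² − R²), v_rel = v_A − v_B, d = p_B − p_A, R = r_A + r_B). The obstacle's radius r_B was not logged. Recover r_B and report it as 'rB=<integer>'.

m = 380
d = (22, 7);  v_rel = (-2, 0),  |v_rel|² = 4
v_rel×d = (-2)·(7) − (0)·(22) = -14
since m = R²·4 − (-14)²:  R² = (196 + 380) / 4 = 144
R = √144 = 12  ⇒  r_B = 12 − 8 = 4

rB=4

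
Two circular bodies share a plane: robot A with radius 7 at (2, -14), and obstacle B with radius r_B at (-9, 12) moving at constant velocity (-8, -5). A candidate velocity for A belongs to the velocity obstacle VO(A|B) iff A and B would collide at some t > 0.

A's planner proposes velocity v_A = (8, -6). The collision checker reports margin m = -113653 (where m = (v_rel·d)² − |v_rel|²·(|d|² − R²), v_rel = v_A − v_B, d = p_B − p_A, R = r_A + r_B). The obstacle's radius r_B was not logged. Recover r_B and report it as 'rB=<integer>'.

m = -113653
d = (-11, 26);  v_rel = (16, -1),  |v_rel|² = 257
v_rel×d = (16)·(26) − (-1)·(-11) = 405
since m = R²·257 − 405²:  R² = (164025 + -113653) / 257 = 196
R = √196 = 14  ⇒  r_B = 14 − 7 = 7

rB=7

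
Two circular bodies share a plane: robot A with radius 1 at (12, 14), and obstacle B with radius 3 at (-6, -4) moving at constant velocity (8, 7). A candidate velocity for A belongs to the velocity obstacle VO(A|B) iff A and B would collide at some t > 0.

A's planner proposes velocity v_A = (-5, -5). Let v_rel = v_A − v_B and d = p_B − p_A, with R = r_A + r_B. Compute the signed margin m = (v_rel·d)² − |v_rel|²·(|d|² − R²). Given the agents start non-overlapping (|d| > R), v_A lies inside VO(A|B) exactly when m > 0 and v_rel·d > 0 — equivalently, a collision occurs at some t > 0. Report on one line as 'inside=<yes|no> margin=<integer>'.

d = (-18, -18),  |d|² = 648;  R = 1+3 = 4,  c = 648−4² = 632
v_rel = (-13, -12),  |v_rel|² = 313;  v_rel·d = (-13)·(-18) + (-12)·(-18) = 450
313·t² − 900·t + 632 = 0  ⇒  m = 450² − 313·632 = 4684
m = 4684 > 0,  v_rel·d = 450 > 0  ⇒  inside

inside=yes margin=4684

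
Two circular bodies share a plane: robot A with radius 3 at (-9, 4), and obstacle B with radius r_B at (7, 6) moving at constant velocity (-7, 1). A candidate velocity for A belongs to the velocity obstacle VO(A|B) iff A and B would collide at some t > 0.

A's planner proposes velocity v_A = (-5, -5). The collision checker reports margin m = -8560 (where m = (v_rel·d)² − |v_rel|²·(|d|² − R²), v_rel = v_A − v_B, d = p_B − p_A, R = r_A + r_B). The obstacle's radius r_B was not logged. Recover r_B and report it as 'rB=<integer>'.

m = -8560
d = (16, 2);  v_rel = (2, -6),  |v_rel|² = 40
v_rel×d = (2)·(2) − (-6)·(16) = 100
since m = R²·40 − 100²:  R² = (10000 + -8560) / 40 = 36
R = √36 = 6  ⇒  r_B = 6 − 3 = 3

rB=3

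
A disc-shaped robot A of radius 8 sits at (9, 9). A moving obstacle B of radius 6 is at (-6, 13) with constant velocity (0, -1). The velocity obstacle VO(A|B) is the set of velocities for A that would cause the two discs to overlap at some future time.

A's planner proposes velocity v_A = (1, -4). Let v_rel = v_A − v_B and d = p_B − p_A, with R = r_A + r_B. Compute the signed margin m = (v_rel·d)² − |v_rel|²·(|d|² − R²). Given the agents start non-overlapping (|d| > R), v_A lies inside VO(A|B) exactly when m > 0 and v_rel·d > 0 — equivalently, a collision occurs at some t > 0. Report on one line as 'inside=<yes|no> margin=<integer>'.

d = (-15, 4),  |d|² = 241;  R = 8+6 = 14,  c = 241−14² = 45
v_rel = (1, -3),  |v_rel|² = 10;  v_rel·d = (1)·(-15) + (-3)·(4) = -27
10·t² + 54·t + 45 = 0  ⇒  m = (-27)² − 10·45 = 279
m = 279 > 0,  v_rel·d = -27 < 0  ⇒  outside

inside=no margin=279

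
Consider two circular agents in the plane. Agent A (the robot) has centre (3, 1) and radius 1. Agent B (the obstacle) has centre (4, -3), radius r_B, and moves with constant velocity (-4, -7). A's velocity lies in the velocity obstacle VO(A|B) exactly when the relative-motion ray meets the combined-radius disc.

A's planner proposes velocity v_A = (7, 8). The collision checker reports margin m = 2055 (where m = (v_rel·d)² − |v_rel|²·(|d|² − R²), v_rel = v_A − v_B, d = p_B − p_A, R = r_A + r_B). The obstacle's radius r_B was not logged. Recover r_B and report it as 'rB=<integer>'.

m = 2055
d = (1, -4);  v_rel = (11, 15),  |v_rel|² = 346
v_rel×d = (11)·(-4) − (15)·(1) = -59
since m = R²·346 − (-59)²:  R² = (3481 + 2055) / 346 = 16
R = √16 = 4  ⇒  r_B = 4 − 1 = 3

rB=3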